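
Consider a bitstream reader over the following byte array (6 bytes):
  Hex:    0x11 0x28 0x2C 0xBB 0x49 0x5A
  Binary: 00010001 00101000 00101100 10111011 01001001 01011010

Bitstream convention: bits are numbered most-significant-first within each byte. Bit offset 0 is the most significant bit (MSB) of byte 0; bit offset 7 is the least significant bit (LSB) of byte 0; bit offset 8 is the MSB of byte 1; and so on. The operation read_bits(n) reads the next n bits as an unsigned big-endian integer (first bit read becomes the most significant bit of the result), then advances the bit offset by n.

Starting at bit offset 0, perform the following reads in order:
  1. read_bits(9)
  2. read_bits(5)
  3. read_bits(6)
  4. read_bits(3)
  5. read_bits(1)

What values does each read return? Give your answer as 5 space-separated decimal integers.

Answer: 34 10 2 6 0

Derivation:
Read 1: bits[0:9] width=9 -> value=34 (bin 000100010); offset now 9 = byte 1 bit 1; 39 bits remain
Read 2: bits[9:14] width=5 -> value=10 (bin 01010); offset now 14 = byte 1 bit 6; 34 bits remain
Read 3: bits[14:20] width=6 -> value=2 (bin 000010); offset now 20 = byte 2 bit 4; 28 bits remain
Read 4: bits[20:23] width=3 -> value=6 (bin 110); offset now 23 = byte 2 bit 7; 25 bits remain
Read 5: bits[23:24] width=1 -> value=0 (bin 0); offset now 24 = byte 3 bit 0; 24 bits remain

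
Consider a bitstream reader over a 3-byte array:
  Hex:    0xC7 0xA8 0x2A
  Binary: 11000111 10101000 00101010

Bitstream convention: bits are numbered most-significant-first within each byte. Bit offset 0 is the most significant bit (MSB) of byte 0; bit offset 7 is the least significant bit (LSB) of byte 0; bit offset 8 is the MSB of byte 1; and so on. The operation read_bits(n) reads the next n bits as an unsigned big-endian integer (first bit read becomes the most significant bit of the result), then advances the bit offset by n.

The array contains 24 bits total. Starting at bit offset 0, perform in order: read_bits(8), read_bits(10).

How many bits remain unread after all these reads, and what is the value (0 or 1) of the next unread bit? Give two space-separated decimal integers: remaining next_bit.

Answer: 6 1

Derivation:
Read 1: bits[0:8] width=8 -> value=199 (bin 11000111); offset now 8 = byte 1 bit 0; 16 bits remain
Read 2: bits[8:18] width=10 -> value=672 (bin 1010100000); offset now 18 = byte 2 bit 2; 6 bits remain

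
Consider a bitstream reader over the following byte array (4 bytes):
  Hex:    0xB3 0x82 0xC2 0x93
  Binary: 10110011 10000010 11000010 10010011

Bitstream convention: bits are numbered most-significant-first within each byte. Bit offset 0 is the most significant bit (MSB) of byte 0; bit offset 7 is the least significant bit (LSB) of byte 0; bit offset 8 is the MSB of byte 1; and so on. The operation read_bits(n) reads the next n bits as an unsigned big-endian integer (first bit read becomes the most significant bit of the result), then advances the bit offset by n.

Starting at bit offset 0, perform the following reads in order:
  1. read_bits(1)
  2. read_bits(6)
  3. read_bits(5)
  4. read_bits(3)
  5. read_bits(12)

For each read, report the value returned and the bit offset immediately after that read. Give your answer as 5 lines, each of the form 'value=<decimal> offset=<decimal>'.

Answer: value=1 offset=1
value=25 offset=7
value=24 offset=12
value=1 offset=15
value=1556 offset=27

Derivation:
Read 1: bits[0:1] width=1 -> value=1 (bin 1); offset now 1 = byte 0 bit 1; 31 bits remain
Read 2: bits[1:7] width=6 -> value=25 (bin 011001); offset now 7 = byte 0 bit 7; 25 bits remain
Read 3: bits[7:12] width=5 -> value=24 (bin 11000); offset now 12 = byte 1 bit 4; 20 bits remain
Read 4: bits[12:15] width=3 -> value=1 (bin 001); offset now 15 = byte 1 bit 7; 17 bits remain
Read 5: bits[15:27] width=12 -> value=1556 (bin 011000010100); offset now 27 = byte 3 bit 3; 5 bits remain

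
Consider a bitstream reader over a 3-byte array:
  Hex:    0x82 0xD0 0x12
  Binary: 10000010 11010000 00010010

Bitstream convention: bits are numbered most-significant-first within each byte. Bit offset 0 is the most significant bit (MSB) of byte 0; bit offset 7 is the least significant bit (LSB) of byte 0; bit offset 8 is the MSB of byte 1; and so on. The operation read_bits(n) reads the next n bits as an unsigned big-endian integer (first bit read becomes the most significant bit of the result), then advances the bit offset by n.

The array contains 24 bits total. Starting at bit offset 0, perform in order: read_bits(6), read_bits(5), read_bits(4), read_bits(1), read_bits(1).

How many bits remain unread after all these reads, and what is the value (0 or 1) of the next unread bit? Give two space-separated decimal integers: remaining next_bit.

Answer: 7 0

Derivation:
Read 1: bits[0:6] width=6 -> value=32 (bin 100000); offset now 6 = byte 0 bit 6; 18 bits remain
Read 2: bits[6:11] width=5 -> value=22 (bin 10110); offset now 11 = byte 1 bit 3; 13 bits remain
Read 3: bits[11:15] width=4 -> value=8 (bin 1000); offset now 15 = byte 1 bit 7; 9 bits remain
Read 4: bits[15:16] width=1 -> value=0 (bin 0); offset now 16 = byte 2 bit 0; 8 bits remain
Read 5: bits[16:17] width=1 -> value=0 (bin 0); offset now 17 = byte 2 bit 1; 7 bits remain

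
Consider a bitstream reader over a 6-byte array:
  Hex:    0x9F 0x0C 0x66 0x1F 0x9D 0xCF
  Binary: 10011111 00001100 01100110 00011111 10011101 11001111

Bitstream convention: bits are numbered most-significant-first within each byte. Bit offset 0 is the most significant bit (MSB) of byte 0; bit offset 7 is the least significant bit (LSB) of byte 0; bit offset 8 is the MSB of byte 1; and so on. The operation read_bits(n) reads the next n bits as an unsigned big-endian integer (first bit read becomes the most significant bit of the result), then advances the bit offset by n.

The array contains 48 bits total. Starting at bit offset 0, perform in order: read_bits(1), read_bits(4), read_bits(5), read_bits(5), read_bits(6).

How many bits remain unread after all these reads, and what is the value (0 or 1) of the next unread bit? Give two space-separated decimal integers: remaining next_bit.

Read 1: bits[0:1] width=1 -> value=1 (bin 1); offset now 1 = byte 0 bit 1; 47 bits remain
Read 2: bits[1:5] width=4 -> value=3 (bin 0011); offset now 5 = byte 0 bit 5; 43 bits remain
Read 3: bits[5:10] width=5 -> value=28 (bin 11100); offset now 10 = byte 1 bit 2; 38 bits remain
Read 4: bits[10:15] width=5 -> value=6 (bin 00110); offset now 15 = byte 1 bit 7; 33 bits remain
Read 5: bits[15:21] width=6 -> value=12 (bin 001100); offset now 21 = byte 2 bit 5; 27 bits remain

Answer: 27 1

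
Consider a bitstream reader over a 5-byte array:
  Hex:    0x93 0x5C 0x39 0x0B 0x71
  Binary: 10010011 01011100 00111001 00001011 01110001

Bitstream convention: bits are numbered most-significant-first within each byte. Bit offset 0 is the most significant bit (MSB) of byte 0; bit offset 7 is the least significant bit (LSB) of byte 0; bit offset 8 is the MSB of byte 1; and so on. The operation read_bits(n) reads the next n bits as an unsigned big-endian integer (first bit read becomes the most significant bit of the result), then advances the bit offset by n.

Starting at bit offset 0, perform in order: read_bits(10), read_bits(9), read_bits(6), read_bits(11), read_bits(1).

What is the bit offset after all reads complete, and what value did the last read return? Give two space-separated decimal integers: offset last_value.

Read 1: bits[0:10] width=10 -> value=589 (bin 1001001101); offset now 10 = byte 1 bit 2; 30 bits remain
Read 2: bits[10:19] width=9 -> value=225 (bin 011100001); offset now 19 = byte 2 bit 3; 21 bits remain
Read 3: bits[19:25] width=6 -> value=50 (bin 110010); offset now 25 = byte 3 bit 1; 15 bits remain
Read 4: bits[25:36] width=11 -> value=183 (bin 00010110111); offset now 36 = byte 4 bit 4; 4 bits remain
Read 5: bits[36:37] width=1 -> value=0 (bin 0); offset now 37 = byte 4 bit 5; 3 bits remain

Answer: 37 0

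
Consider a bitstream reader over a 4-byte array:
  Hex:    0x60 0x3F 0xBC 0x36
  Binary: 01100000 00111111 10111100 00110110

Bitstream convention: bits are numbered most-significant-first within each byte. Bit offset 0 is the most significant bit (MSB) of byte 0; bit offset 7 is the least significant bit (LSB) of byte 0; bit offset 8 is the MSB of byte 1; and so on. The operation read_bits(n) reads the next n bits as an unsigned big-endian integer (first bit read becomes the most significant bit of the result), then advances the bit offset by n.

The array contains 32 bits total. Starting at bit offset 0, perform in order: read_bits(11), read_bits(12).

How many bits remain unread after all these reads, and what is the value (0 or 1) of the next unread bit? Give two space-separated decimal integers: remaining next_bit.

Answer: 9 0

Derivation:
Read 1: bits[0:11] width=11 -> value=769 (bin 01100000001); offset now 11 = byte 1 bit 3; 21 bits remain
Read 2: bits[11:23] width=12 -> value=4062 (bin 111111011110); offset now 23 = byte 2 bit 7; 9 bits remain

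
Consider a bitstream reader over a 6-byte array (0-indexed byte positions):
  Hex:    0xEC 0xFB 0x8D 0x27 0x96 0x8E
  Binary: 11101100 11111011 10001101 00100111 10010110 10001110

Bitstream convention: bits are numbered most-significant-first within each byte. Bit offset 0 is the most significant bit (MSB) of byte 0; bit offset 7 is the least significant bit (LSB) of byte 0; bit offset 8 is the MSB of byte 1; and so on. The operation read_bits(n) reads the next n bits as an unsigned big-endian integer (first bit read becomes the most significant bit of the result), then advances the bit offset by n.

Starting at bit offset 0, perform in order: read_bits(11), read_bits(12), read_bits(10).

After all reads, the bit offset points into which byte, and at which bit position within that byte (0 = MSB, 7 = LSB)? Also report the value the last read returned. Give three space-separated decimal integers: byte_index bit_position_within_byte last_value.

Read 1: bits[0:11] width=11 -> value=1895 (bin 11101100111); offset now 11 = byte 1 bit 3; 37 bits remain
Read 2: bits[11:23] width=12 -> value=3526 (bin 110111000110); offset now 23 = byte 2 bit 7; 25 bits remain
Read 3: bits[23:33] width=10 -> value=591 (bin 1001001111); offset now 33 = byte 4 bit 1; 15 bits remain

Answer: 4 1 591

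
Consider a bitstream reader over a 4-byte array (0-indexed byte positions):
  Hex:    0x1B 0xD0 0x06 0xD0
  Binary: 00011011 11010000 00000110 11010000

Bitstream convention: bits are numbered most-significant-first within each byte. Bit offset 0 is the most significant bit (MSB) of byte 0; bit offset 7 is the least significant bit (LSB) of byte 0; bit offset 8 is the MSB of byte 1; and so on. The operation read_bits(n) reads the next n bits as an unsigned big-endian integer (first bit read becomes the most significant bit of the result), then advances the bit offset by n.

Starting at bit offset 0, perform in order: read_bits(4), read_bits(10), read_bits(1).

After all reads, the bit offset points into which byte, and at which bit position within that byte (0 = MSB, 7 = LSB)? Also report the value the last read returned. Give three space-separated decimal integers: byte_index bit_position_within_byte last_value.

Answer: 1 7 0

Derivation:
Read 1: bits[0:4] width=4 -> value=1 (bin 0001); offset now 4 = byte 0 bit 4; 28 bits remain
Read 2: bits[4:14] width=10 -> value=756 (bin 1011110100); offset now 14 = byte 1 bit 6; 18 bits remain
Read 3: bits[14:15] width=1 -> value=0 (bin 0); offset now 15 = byte 1 bit 7; 17 bits remain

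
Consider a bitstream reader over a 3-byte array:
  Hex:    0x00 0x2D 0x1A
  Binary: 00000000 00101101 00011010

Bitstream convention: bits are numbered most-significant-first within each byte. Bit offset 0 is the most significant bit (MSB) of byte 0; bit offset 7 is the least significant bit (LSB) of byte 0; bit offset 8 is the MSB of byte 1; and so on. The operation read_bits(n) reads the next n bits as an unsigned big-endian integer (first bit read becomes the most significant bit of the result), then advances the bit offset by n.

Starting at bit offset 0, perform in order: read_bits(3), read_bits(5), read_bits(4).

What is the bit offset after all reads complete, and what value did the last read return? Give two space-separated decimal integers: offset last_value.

Read 1: bits[0:3] width=3 -> value=0 (bin 000); offset now 3 = byte 0 bit 3; 21 bits remain
Read 2: bits[3:8] width=5 -> value=0 (bin 00000); offset now 8 = byte 1 bit 0; 16 bits remain
Read 3: bits[8:12] width=4 -> value=2 (bin 0010); offset now 12 = byte 1 bit 4; 12 bits remain

Answer: 12 2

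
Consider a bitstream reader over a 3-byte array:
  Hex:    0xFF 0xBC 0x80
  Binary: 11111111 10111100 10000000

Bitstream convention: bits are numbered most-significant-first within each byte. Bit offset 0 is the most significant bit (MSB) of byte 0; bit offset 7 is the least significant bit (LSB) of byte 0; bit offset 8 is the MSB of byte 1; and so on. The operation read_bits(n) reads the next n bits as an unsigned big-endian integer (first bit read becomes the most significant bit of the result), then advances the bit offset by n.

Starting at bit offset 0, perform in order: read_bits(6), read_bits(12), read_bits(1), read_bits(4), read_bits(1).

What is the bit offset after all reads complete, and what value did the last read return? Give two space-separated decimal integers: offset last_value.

Read 1: bits[0:6] width=6 -> value=63 (bin 111111); offset now 6 = byte 0 bit 6; 18 bits remain
Read 2: bits[6:18] width=12 -> value=3826 (bin 111011110010); offset now 18 = byte 2 bit 2; 6 bits remain
Read 3: bits[18:19] width=1 -> value=0 (bin 0); offset now 19 = byte 2 bit 3; 5 bits remain
Read 4: bits[19:23] width=4 -> value=0 (bin 0000); offset now 23 = byte 2 bit 7; 1 bits remain
Read 5: bits[23:24] width=1 -> value=0 (bin 0); offset now 24 = byte 3 bit 0; 0 bits remain

Answer: 24 0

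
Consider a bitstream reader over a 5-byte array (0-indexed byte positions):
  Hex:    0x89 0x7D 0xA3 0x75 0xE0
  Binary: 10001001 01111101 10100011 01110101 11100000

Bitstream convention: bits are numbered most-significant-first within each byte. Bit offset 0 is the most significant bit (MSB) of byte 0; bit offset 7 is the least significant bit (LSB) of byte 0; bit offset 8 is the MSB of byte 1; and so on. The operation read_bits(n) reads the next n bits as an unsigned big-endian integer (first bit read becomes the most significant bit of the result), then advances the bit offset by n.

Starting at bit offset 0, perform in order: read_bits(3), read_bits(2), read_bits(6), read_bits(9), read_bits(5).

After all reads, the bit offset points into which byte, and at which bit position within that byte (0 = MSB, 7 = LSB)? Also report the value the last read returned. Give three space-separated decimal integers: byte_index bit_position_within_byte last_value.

Read 1: bits[0:3] width=3 -> value=4 (bin 100); offset now 3 = byte 0 bit 3; 37 bits remain
Read 2: bits[3:5] width=2 -> value=1 (bin 01); offset now 5 = byte 0 bit 5; 35 bits remain
Read 3: bits[5:11] width=6 -> value=11 (bin 001011); offset now 11 = byte 1 bit 3; 29 bits remain
Read 4: bits[11:20] width=9 -> value=474 (bin 111011010); offset now 20 = byte 2 bit 4; 20 bits remain
Read 5: bits[20:25] width=5 -> value=6 (bin 00110); offset now 25 = byte 3 bit 1; 15 bits remain

Answer: 3 1 6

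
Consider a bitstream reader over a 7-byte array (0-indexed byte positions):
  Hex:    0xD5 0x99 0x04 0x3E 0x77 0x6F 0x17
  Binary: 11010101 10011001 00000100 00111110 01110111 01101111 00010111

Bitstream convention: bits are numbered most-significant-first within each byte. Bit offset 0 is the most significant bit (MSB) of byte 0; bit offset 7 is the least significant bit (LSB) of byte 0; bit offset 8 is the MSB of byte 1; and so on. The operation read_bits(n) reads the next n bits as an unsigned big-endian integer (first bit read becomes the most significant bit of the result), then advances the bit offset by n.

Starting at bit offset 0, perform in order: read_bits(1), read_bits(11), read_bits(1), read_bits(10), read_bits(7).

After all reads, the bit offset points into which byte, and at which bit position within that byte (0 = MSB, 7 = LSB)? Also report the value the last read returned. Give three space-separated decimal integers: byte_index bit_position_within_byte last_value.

Answer: 3 6 15

Derivation:
Read 1: bits[0:1] width=1 -> value=1 (bin 1); offset now 1 = byte 0 bit 1; 55 bits remain
Read 2: bits[1:12] width=11 -> value=1369 (bin 10101011001); offset now 12 = byte 1 bit 4; 44 bits remain
Read 3: bits[12:13] width=1 -> value=1 (bin 1); offset now 13 = byte 1 bit 5; 43 bits remain
Read 4: bits[13:23] width=10 -> value=130 (bin 0010000010); offset now 23 = byte 2 bit 7; 33 bits remain
Read 5: bits[23:30] width=7 -> value=15 (bin 0001111); offset now 30 = byte 3 bit 6; 26 bits remain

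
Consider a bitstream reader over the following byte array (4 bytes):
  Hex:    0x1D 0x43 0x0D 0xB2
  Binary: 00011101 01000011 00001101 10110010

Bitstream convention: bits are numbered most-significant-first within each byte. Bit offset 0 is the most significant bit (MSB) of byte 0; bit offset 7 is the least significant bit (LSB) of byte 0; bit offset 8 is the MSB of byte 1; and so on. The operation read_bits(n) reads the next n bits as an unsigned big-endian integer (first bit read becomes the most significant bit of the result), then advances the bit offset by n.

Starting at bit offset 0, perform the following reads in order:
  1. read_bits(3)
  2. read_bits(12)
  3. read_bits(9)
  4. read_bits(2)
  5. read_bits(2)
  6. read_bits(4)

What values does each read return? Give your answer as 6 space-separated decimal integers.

Answer: 0 3745 269 2 3 2

Derivation:
Read 1: bits[0:3] width=3 -> value=0 (bin 000); offset now 3 = byte 0 bit 3; 29 bits remain
Read 2: bits[3:15] width=12 -> value=3745 (bin 111010100001); offset now 15 = byte 1 bit 7; 17 bits remain
Read 3: bits[15:24] width=9 -> value=269 (bin 100001101); offset now 24 = byte 3 bit 0; 8 bits remain
Read 4: bits[24:26] width=2 -> value=2 (bin 10); offset now 26 = byte 3 bit 2; 6 bits remain
Read 5: bits[26:28] width=2 -> value=3 (bin 11); offset now 28 = byte 3 bit 4; 4 bits remain
Read 6: bits[28:32] width=4 -> value=2 (bin 0010); offset now 32 = byte 4 bit 0; 0 bits remain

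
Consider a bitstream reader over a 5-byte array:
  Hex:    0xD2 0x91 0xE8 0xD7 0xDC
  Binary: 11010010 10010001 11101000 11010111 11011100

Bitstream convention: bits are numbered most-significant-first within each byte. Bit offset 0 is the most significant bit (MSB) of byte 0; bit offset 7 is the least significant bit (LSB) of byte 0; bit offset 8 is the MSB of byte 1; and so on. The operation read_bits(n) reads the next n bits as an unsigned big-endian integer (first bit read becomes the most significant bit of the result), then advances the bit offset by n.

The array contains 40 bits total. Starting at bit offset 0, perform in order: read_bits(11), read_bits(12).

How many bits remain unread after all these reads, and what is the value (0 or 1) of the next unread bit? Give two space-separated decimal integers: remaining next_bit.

Answer: 17 0

Derivation:
Read 1: bits[0:11] width=11 -> value=1684 (bin 11010010100); offset now 11 = byte 1 bit 3; 29 bits remain
Read 2: bits[11:23] width=12 -> value=2292 (bin 100011110100); offset now 23 = byte 2 bit 7; 17 bits remain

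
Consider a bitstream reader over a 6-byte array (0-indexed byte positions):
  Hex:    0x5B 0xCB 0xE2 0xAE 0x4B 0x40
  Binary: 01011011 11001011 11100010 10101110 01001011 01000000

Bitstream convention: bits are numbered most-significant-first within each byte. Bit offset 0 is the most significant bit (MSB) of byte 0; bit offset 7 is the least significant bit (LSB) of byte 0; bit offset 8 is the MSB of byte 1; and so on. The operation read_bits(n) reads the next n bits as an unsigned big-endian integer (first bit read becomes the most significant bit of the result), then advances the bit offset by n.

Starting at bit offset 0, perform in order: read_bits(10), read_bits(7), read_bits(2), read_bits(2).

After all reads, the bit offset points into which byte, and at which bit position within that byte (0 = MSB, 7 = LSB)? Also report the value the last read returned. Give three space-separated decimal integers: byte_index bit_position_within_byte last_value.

Answer: 2 5 0

Derivation:
Read 1: bits[0:10] width=10 -> value=367 (bin 0101101111); offset now 10 = byte 1 bit 2; 38 bits remain
Read 2: bits[10:17] width=7 -> value=23 (bin 0010111); offset now 17 = byte 2 bit 1; 31 bits remain
Read 3: bits[17:19] width=2 -> value=3 (bin 11); offset now 19 = byte 2 bit 3; 29 bits remain
Read 4: bits[19:21] width=2 -> value=0 (bin 00); offset now 21 = byte 2 bit 5; 27 bits remain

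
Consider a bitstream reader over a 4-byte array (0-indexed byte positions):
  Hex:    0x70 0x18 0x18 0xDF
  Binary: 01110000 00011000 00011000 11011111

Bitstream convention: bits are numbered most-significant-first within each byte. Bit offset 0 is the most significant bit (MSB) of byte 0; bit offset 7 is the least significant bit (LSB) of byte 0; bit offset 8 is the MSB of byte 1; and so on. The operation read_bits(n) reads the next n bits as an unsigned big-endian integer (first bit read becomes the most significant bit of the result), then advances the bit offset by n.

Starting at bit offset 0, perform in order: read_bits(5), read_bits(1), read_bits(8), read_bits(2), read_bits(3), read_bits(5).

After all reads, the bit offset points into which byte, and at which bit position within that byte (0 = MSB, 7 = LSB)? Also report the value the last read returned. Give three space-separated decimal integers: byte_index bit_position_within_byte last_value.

Answer: 3 0 24

Derivation:
Read 1: bits[0:5] width=5 -> value=14 (bin 01110); offset now 5 = byte 0 bit 5; 27 bits remain
Read 2: bits[5:6] width=1 -> value=0 (bin 0); offset now 6 = byte 0 bit 6; 26 bits remain
Read 3: bits[6:14] width=8 -> value=6 (bin 00000110); offset now 14 = byte 1 bit 6; 18 bits remain
Read 4: bits[14:16] width=2 -> value=0 (bin 00); offset now 16 = byte 2 bit 0; 16 bits remain
Read 5: bits[16:19] width=3 -> value=0 (bin 000); offset now 19 = byte 2 bit 3; 13 bits remain
Read 6: bits[19:24] width=5 -> value=24 (bin 11000); offset now 24 = byte 3 bit 0; 8 bits remain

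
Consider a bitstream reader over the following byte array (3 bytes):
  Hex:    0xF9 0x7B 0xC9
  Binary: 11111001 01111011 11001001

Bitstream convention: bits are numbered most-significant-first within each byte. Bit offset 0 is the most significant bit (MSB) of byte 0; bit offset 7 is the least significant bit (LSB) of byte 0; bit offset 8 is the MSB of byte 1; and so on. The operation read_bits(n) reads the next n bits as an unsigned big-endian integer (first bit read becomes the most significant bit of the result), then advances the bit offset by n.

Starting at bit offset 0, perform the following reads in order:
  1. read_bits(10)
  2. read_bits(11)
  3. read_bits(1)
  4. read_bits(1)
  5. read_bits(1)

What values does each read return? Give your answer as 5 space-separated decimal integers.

Read 1: bits[0:10] width=10 -> value=997 (bin 1111100101); offset now 10 = byte 1 bit 2; 14 bits remain
Read 2: bits[10:21] width=11 -> value=1913 (bin 11101111001); offset now 21 = byte 2 bit 5; 3 bits remain
Read 3: bits[21:22] width=1 -> value=0 (bin 0); offset now 22 = byte 2 bit 6; 2 bits remain
Read 4: bits[22:23] width=1 -> value=0 (bin 0); offset now 23 = byte 2 bit 7; 1 bits remain
Read 5: bits[23:24] width=1 -> value=1 (bin 1); offset now 24 = byte 3 bit 0; 0 bits remain

Answer: 997 1913 0 0 1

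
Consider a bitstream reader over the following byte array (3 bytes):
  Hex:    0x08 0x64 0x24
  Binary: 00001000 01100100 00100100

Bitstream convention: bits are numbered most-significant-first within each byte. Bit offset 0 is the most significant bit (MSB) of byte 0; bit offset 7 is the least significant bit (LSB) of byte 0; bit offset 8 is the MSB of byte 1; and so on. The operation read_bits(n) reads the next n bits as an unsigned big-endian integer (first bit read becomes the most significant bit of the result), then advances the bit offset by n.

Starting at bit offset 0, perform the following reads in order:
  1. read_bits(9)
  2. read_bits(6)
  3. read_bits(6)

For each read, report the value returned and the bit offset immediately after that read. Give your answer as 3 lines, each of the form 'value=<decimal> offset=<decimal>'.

Read 1: bits[0:9] width=9 -> value=16 (bin 000010000); offset now 9 = byte 1 bit 1; 15 bits remain
Read 2: bits[9:15] width=6 -> value=50 (bin 110010); offset now 15 = byte 1 bit 7; 9 bits remain
Read 3: bits[15:21] width=6 -> value=4 (bin 000100); offset now 21 = byte 2 bit 5; 3 bits remain

Answer: value=16 offset=9
value=50 offset=15
value=4 offset=21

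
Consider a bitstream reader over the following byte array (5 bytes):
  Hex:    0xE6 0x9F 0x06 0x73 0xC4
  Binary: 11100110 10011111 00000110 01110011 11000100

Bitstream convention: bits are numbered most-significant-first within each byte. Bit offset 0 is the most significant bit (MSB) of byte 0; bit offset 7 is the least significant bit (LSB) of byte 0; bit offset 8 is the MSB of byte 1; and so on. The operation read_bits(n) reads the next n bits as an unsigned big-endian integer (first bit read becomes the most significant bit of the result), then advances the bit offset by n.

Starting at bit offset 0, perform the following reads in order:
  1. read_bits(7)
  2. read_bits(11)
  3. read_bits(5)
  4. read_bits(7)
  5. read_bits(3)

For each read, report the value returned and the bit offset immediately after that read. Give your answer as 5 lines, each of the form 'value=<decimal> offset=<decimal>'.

Read 1: bits[0:7] width=7 -> value=115 (bin 1110011); offset now 7 = byte 0 bit 7; 33 bits remain
Read 2: bits[7:18] width=11 -> value=636 (bin 01001111100); offset now 18 = byte 2 bit 2; 22 bits remain
Read 3: bits[18:23] width=5 -> value=3 (bin 00011); offset now 23 = byte 2 bit 7; 17 bits remain
Read 4: bits[23:30] width=7 -> value=28 (bin 0011100); offset now 30 = byte 3 bit 6; 10 bits remain
Read 5: bits[30:33] width=3 -> value=7 (bin 111); offset now 33 = byte 4 bit 1; 7 bits remain

Answer: value=115 offset=7
value=636 offset=18
value=3 offset=23
value=28 offset=30
value=7 offset=33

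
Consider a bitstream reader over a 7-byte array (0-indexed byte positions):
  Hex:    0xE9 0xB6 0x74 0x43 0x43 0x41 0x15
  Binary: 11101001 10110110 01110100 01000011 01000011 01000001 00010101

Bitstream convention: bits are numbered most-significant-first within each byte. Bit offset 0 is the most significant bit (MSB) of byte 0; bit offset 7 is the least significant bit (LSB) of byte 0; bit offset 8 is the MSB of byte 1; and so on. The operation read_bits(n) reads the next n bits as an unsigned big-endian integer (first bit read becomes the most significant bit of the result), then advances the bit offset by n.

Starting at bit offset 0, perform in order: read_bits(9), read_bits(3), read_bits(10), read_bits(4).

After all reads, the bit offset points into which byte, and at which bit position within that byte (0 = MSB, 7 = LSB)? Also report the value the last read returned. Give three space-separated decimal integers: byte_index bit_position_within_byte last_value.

Read 1: bits[0:9] width=9 -> value=467 (bin 111010011); offset now 9 = byte 1 bit 1; 47 bits remain
Read 2: bits[9:12] width=3 -> value=3 (bin 011); offset now 12 = byte 1 bit 4; 44 bits remain
Read 3: bits[12:22] width=10 -> value=413 (bin 0110011101); offset now 22 = byte 2 bit 6; 34 bits remain
Read 4: bits[22:26] width=4 -> value=1 (bin 0001); offset now 26 = byte 3 bit 2; 30 bits remain

Answer: 3 2 1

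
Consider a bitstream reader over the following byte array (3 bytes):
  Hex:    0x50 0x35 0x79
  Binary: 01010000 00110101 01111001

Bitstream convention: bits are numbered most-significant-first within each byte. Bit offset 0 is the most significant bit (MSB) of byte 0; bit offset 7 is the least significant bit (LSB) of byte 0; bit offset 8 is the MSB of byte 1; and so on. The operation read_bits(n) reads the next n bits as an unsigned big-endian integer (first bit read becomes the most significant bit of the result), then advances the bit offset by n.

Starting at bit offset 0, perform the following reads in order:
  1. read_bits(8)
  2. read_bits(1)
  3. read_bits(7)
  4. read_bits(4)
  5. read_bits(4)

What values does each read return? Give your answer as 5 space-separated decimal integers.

Answer: 80 0 53 7 9

Derivation:
Read 1: bits[0:8] width=8 -> value=80 (bin 01010000); offset now 8 = byte 1 bit 0; 16 bits remain
Read 2: bits[8:9] width=1 -> value=0 (bin 0); offset now 9 = byte 1 bit 1; 15 bits remain
Read 3: bits[9:16] width=7 -> value=53 (bin 0110101); offset now 16 = byte 2 bit 0; 8 bits remain
Read 4: bits[16:20] width=4 -> value=7 (bin 0111); offset now 20 = byte 2 bit 4; 4 bits remain
Read 5: bits[20:24] width=4 -> value=9 (bin 1001); offset now 24 = byte 3 bit 0; 0 bits remain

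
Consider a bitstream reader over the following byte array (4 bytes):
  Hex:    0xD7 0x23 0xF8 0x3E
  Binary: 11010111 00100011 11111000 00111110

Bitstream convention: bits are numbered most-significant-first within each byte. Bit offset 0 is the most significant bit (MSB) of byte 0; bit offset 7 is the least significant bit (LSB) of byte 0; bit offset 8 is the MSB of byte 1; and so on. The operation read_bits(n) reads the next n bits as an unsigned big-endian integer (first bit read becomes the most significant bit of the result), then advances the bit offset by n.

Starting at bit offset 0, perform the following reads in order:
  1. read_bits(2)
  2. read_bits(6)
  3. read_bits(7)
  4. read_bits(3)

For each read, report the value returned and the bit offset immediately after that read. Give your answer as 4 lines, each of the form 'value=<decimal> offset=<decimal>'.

Answer: value=3 offset=2
value=23 offset=8
value=17 offset=15
value=7 offset=18

Derivation:
Read 1: bits[0:2] width=2 -> value=3 (bin 11); offset now 2 = byte 0 bit 2; 30 bits remain
Read 2: bits[2:8] width=6 -> value=23 (bin 010111); offset now 8 = byte 1 bit 0; 24 bits remain
Read 3: bits[8:15] width=7 -> value=17 (bin 0010001); offset now 15 = byte 1 bit 7; 17 bits remain
Read 4: bits[15:18] width=3 -> value=7 (bin 111); offset now 18 = byte 2 bit 2; 14 bits remain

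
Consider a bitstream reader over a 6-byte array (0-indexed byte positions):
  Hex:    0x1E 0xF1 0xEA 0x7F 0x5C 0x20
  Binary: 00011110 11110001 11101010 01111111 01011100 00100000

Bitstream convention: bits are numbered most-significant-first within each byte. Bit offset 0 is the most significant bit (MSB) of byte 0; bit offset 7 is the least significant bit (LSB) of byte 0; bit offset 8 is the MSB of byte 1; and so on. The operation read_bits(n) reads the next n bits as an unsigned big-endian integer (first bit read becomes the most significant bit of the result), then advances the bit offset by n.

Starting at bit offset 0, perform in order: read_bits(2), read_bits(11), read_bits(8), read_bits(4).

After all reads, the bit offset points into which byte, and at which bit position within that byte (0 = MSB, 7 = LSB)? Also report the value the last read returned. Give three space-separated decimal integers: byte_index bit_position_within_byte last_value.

Answer: 3 1 4

Derivation:
Read 1: bits[0:2] width=2 -> value=0 (bin 00); offset now 2 = byte 0 bit 2; 46 bits remain
Read 2: bits[2:13] width=11 -> value=990 (bin 01111011110); offset now 13 = byte 1 bit 5; 35 bits remain
Read 3: bits[13:21] width=8 -> value=61 (bin 00111101); offset now 21 = byte 2 bit 5; 27 bits remain
Read 4: bits[21:25] width=4 -> value=4 (bin 0100); offset now 25 = byte 3 bit 1; 23 bits remain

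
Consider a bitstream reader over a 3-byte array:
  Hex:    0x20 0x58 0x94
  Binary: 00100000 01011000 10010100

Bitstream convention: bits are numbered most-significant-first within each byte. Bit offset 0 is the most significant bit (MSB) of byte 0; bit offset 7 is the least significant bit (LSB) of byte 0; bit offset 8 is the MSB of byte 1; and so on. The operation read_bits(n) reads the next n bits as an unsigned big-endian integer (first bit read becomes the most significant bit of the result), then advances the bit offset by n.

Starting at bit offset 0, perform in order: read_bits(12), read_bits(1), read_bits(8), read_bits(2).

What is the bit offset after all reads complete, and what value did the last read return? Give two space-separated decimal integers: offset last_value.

Read 1: bits[0:12] width=12 -> value=517 (bin 001000000101); offset now 12 = byte 1 bit 4; 12 bits remain
Read 2: bits[12:13] width=1 -> value=1 (bin 1); offset now 13 = byte 1 bit 5; 11 bits remain
Read 3: bits[13:21] width=8 -> value=18 (bin 00010010); offset now 21 = byte 2 bit 5; 3 bits remain
Read 4: bits[21:23] width=2 -> value=2 (bin 10); offset now 23 = byte 2 bit 7; 1 bits remain

Answer: 23 2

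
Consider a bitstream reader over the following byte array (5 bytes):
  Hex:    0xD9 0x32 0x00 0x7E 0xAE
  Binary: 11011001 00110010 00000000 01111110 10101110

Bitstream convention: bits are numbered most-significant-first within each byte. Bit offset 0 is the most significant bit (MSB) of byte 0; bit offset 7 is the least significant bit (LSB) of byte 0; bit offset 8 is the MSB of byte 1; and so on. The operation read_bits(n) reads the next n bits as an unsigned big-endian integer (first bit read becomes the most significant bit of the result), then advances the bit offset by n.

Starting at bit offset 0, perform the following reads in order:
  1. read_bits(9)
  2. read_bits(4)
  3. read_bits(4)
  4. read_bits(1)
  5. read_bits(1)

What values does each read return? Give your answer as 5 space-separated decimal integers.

Read 1: bits[0:9] width=9 -> value=434 (bin 110110010); offset now 9 = byte 1 bit 1; 31 bits remain
Read 2: bits[9:13] width=4 -> value=6 (bin 0110); offset now 13 = byte 1 bit 5; 27 bits remain
Read 3: bits[13:17] width=4 -> value=4 (bin 0100); offset now 17 = byte 2 bit 1; 23 bits remain
Read 4: bits[17:18] width=1 -> value=0 (bin 0); offset now 18 = byte 2 bit 2; 22 bits remain
Read 5: bits[18:19] width=1 -> value=0 (bin 0); offset now 19 = byte 2 bit 3; 21 bits remain

Answer: 434 6 4 0 0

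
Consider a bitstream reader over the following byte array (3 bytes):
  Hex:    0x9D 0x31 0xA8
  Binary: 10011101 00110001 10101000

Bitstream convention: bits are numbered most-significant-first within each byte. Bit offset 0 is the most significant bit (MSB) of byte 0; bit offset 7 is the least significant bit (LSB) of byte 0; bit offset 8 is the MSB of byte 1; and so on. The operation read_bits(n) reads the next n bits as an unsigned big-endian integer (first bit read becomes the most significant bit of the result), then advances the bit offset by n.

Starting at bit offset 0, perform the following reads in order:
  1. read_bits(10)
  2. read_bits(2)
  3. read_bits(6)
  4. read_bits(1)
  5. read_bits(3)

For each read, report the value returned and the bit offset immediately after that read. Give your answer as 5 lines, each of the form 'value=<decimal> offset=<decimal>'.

Read 1: bits[0:10] width=10 -> value=628 (bin 1001110100); offset now 10 = byte 1 bit 2; 14 bits remain
Read 2: bits[10:12] width=2 -> value=3 (bin 11); offset now 12 = byte 1 bit 4; 12 bits remain
Read 3: bits[12:18] width=6 -> value=6 (bin 000110); offset now 18 = byte 2 bit 2; 6 bits remain
Read 4: bits[18:19] width=1 -> value=1 (bin 1); offset now 19 = byte 2 bit 3; 5 bits remain
Read 5: bits[19:22] width=3 -> value=2 (bin 010); offset now 22 = byte 2 bit 6; 2 bits remain

Answer: value=628 offset=10
value=3 offset=12
value=6 offset=18
value=1 offset=19
value=2 offset=22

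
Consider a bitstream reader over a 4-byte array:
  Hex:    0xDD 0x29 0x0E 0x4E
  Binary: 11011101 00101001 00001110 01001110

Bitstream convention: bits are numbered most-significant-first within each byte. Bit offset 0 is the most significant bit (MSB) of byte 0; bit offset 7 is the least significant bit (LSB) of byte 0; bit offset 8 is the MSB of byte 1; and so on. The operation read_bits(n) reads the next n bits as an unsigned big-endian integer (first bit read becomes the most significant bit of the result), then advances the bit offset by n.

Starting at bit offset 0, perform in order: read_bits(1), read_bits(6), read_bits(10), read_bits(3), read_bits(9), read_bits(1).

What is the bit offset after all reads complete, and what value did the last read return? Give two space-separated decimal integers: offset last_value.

Answer: 30 1

Derivation:
Read 1: bits[0:1] width=1 -> value=1 (bin 1); offset now 1 = byte 0 bit 1; 31 bits remain
Read 2: bits[1:7] width=6 -> value=46 (bin 101110); offset now 7 = byte 0 bit 7; 25 bits remain
Read 3: bits[7:17] width=10 -> value=594 (bin 1001010010); offset now 17 = byte 2 bit 1; 15 bits remain
Read 4: bits[17:20] width=3 -> value=0 (bin 000); offset now 20 = byte 2 bit 4; 12 bits remain
Read 5: bits[20:29] width=9 -> value=457 (bin 111001001); offset now 29 = byte 3 bit 5; 3 bits remain
Read 6: bits[29:30] width=1 -> value=1 (bin 1); offset now 30 = byte 3 bit 6; 2 bits remain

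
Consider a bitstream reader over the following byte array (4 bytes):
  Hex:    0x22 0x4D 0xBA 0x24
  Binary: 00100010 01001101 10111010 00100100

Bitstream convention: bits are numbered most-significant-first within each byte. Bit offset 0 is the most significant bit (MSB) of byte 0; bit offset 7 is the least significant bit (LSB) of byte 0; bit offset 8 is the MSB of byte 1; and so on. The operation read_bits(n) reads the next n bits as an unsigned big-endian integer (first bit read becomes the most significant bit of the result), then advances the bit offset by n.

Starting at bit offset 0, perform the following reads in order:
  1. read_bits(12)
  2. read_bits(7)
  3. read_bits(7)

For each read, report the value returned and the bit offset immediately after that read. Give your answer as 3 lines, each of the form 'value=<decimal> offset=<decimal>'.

Read 1: bits[0:12] width=12 -> value=548 (bin 001000100100); offset now 12 = byte 1 bit 4; 20 bits remain
Read 2: bits[12:19] width=7 -> value=109 (bin 1101101); offset now 19 = byte 2 bit 3; 13 bits remain
Read 3: bits[19:26] width=7 -> value=104 (bin 1101000); offset now 26 = byte 3 bit 2; 6 bits remain

Answer: value=548 offset=12
value=109 offset=19
value=104 offset=26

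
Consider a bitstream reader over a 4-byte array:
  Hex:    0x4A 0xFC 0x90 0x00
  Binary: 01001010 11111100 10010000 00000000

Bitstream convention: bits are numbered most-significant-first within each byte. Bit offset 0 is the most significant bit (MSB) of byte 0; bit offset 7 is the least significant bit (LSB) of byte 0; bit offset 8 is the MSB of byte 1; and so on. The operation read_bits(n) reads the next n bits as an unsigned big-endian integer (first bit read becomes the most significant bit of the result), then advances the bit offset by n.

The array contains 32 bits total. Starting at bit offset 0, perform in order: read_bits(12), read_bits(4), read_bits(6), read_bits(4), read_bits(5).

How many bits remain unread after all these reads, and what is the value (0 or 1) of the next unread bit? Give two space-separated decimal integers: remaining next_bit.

Answer: 1 0

Derivation:
Read 1: bits[0:12] width=12 -> value=1199 (bin 010010101111); offset now 12 = byte 1 bit 4; 20 bits remain
Read 2: bits[12:16] width=4 -> value=12 (bin 1100); offset now 16 = byte 2 bit 0; 16 bits remain
Read 3: bits[16:22] width=6 -> value=36 (bin 100100); offset now 22 = byte 2 bit 6; 10 bits remain
Read 4: bits[22:26] width=4 -> value=0 (bin 0000); offset now 26 = byte 3 bit 2; 6 bits remain
Read 5: bits[26:31] width=5 -> value=0 (bin 00000); offset now 31 = byte 3 bit 7; 1 bits remain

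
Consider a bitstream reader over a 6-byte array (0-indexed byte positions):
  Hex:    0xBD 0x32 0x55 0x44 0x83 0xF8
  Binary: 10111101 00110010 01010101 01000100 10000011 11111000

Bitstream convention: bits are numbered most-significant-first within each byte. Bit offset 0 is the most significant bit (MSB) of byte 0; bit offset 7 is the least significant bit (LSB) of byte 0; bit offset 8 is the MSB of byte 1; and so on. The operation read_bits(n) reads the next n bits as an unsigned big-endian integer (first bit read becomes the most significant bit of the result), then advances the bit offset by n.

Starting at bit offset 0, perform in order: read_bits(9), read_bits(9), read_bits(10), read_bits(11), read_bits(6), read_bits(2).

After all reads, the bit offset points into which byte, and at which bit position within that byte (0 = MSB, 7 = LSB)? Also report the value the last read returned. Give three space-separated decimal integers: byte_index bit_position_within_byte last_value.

Answer: 5 7 0

Derivation:
Read 1: bits[0:9] width=9 -> value=378 (bin 101111010); offset now 9 = byte 1 bit 1; 39 bits remain
Read 2: bits[9:18] width=9 -> value=201 (bin 011001001); offset now 18 = byte 2 bit 2; 30 bits remain
Read 3: bits[18:28] width=10 -> value=340 (bin 0101010100); offset now 28 = byte 3 bit 4; 20 bits remain
Read 4: bits[28:39] width=11 -> value=577 (bin 01001000001); offset now 39 = byte 4 bit 7; 9 bits remain
Read 5: bits[39:45] width=6 -> value=63 (bin 111111); offset now 45 = byte 5 bit 5; 3 bits remain
Read 6: bits[45:47] width=2 -> value=0 (bin 00); offset now 47 = byte 5 bit 7; 1 bits remain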